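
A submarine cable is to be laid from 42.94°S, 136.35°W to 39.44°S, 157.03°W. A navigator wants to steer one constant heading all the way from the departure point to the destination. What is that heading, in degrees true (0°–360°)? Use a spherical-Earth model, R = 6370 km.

Δψ = ln[tan(π/4+φ₂/2)/tan(π/4+φ₁/2)] = +0.0812
Δλ = -0.3609 rad (taken the short way round)
course = atan2(Δλ, Δψ) = 282.68°

282.7°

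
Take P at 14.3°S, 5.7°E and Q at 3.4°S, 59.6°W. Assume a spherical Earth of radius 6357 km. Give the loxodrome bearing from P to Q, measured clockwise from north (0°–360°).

Δψ = ln[tan(π/4+φ₂/2)/tan(π/4+φ₁/2)] = +0.1928
Δλ = -1.1397 rad (taken the short way round)
course = atan2(Δλ, Δψ) = 279.60°

279.6°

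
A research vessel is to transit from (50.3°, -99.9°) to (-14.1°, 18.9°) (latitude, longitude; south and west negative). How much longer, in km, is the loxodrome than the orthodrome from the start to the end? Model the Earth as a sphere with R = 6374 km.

490 km

Great circle: cos σ = sin φ₁ sin φ₂ + cos φ₁ cos φ₂ cos Δλ,  σ = 2.0782 rad → d_gc = 13246.3 km
Rhumb line: Δψ = -1.2675, q = Δφ/Δψ = 0.8868, d_rh = R√(Δφ²+q²Δλ²) = 13736.4 km
Excess = 13736.4 − 13246.3 = 490.1 ≈ 490 km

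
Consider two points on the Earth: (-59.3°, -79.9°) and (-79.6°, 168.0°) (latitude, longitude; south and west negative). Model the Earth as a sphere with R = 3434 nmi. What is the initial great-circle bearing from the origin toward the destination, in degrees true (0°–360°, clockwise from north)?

196.6°

θ = atan2( sin Δλ·cos φ₂ ,  cos φ₁ sin φ₂ − sin φ₁ cos φ₂ cos Δλ )
  = atan2(-0.1673, -0.5606) = 196.61°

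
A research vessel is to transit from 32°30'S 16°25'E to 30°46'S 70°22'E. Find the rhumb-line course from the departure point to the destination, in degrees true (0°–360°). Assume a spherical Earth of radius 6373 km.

Meridional parts: M(φ₁)=-0.6004, M(φ₂)=-0.5648 → ΔM = +0.0355;  Δλ = +0.9416 rad
tan C = Δλ / ΔM = +26.4987 → C = 87.84°

87.8°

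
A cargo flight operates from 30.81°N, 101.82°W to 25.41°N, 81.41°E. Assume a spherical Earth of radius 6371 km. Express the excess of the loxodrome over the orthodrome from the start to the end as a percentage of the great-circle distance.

26.1%

Great circle: σ = 2.1589 rad → d_gc = Rσ = 13754.3 km
Rhumb: Δφ = -0.0942, Δλ = -3.0852, Δψ = -0.1069, q = Δφ/Δψ = 0.8815 → d_rh = R√(Δφ²+q²Δλ²) = 17337.7 km
Excess = (17337.7 − 13754.3) / 13754.3 = 3583.4 / 13754.3 = 26.053% ≈ 26.1%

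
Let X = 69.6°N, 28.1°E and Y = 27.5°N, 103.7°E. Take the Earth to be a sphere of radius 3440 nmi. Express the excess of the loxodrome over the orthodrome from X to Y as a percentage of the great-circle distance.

Great circle: σ = 1.0360 rad → d_gc = Rσ = 3563.8 nmi
Rhumb: Δφ = -0.7348, Δλ = +1.3195, Δψ = -1.2157, q = Δφ/Δψ = 0.6044 → d_rh = R√(Δφ²+q²Δλ²) = 3730.4 nmi
Excess = (3730.4 − 3563.8) / 3563.8 = 166.6 / 3563.8 = 4.67% ≈ 4.7%

4.7%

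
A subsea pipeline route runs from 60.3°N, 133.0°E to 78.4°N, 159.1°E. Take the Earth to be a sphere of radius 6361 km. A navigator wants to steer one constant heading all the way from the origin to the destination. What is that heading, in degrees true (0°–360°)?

Meridional parts: M(φ₁)=+1.3275, M(φ₂)=+2.2869 → ΔM = +0.9595;  Δλ = +0.4555 rad
tan C = Δλ / ΔM = +0.4748 → C = 25.40°

25.4°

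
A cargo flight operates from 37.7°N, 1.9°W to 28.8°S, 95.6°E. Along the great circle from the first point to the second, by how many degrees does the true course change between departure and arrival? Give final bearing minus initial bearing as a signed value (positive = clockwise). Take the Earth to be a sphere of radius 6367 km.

At departure: θ₁ = atan2(sin Δλ cos φ₂, cos φ₁ sin φ₂ − sin φ₁ cos φ₂ cos Δλ) = 109.71°
At arrival: θ₂ = atan2(sin Δλ cos φ₁, −cos φ₂ sin φ₁ + sin φ₂ cos φ₁ cos Δλ) = 121.79°
Δθ = θ₂ − θ₁ = +12.1°

+12.1°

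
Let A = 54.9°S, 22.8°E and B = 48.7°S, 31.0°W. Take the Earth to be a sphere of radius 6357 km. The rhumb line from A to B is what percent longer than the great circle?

2.4%

Great circle: σ = 0.5758 rad → d_gc = Rσ = 3660.0 km
Rhumb: Δφ = +0.1082, Δλ = -0.9390, Δψ = +0.1753, q = Δφ/Δψ = 0.6171 → d_rh = R√(Δφ²+q²Δλ²) = 3747.4 km
Excess = (3747.4 − 3660.0) / 3660.0 = 87.4 / 3660.0 = 2.39% ≈ 2.4%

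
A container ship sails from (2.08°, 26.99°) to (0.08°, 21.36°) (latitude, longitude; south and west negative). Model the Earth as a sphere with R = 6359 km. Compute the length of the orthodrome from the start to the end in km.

663 km

Haversine: a = sin²(Δφ/2)+cos φ₁ cos φ₂ sin²(Δλ/2) = 0.00271;  σ = 2·atan2(√a,√(1−a))
σ = 5.973° → d = Rσ = 6359·0.10426 = 663 km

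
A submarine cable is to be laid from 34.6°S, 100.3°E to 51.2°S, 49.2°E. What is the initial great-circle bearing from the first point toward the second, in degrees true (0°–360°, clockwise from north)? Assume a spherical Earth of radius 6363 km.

N = sin Δλ·cos φ₂ = -0.4877;  D = cos φ₁ sin φ₂ − sin φ₁ cos φ₂ cos Δλ = -0.4181
initial course = atan2(N, D) = 229.39°

229.4°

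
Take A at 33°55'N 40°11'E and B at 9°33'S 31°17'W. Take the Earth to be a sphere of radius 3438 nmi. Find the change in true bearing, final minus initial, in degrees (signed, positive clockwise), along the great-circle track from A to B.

At departure: θ₁ = atan2(sin Δλ cos φ₂, cos φ₁ sin φ₂ − sin φ₁ cos φ₂ cos Δλ) = 251.51°
At arrival: θ₂ = atan2(sin Δλ cos φ₁, −cos φ₂ sin φ₁ + sin φ₂ cos φ₁ cos Δλ) = 232.95°
Δθ = θ₂ − θ₁ = -18.6°

-18.6°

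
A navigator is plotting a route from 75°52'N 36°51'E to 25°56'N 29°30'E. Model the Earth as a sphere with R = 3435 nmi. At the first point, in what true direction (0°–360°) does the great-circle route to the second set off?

N = sin Δλ·cos φ₂ = -0.1150;  D = cos φ₁ sin φ₂ − sin φ₁ cos φ₂ cos Δλ = -0.7581
initial course = atan2(N, D) = 188.63°

188.6°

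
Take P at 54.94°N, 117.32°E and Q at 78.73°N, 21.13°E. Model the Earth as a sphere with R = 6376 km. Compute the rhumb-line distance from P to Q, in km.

Δψ = ln[tan(π/4+φ₂/2)/tan(π/4+φ₁/2)] = +1.1636;  Δφ = +0.4152 rad,  Δλ = -1.6788 rad
q = Δφ/Δψ = 0.3568
d = R·√(Δφ² + q²Δλ²) = 6376·0.72890 = 4647 km

4647 km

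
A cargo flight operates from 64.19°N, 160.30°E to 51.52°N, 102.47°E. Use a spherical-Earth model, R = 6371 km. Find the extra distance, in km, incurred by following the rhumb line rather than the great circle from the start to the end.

114 km

Great circle: cos σ = sin φ₁ sin φ₂ + cos φ₁ cos φ₂ cos Δλ,  σ = 0.5567 rad → d_gc = 3547.0 km
Rhumb line: Δψ = -0.4209, q = Δφ/Δψ = 0.5254, d_rh = R√(Δφ²+q²Δλ²) = 3660.6 km
Excess = 3660.6 − 3547.0 = 113.6 ≈ 114 km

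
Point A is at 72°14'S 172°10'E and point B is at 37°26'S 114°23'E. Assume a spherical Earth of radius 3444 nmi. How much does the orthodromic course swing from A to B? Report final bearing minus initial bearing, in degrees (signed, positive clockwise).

+50.6°

At departure: θ₁ = atan2(sin Δλ cos φ₂, cos φ₁ sin φ₂ − sin φ₁ cos φ₂ cos Δλ) = 287.95°
At arrival: θ₂ = atan2(sin Δλ cos φ₁, −cos φ₂ sin φ₁ + sin φ₂ cos φ₁ cos Δλ) = 338.56°
Δθ = θ₂ − θ₁ = +50.6°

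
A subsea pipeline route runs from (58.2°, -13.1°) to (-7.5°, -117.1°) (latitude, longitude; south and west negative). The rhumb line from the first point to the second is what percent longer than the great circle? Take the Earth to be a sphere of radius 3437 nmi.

4.3%

Great circle: σ = 1.8104 rad → d_gc = Rσ = 6222.4 nmi
Rhumb: Δφ = -1.1467, Δλ = -1.8151, Δψ = -1.3870, q = Δφ/Δψ = 0.8267 → d_rh = R√(Δφ²+q²Δλ²) = 6491.0 nmi
Excess = (6491.0 − 6222.4) / 6222.4 = 268.6 / 6222.4 = 4.32% ≈ 4.3%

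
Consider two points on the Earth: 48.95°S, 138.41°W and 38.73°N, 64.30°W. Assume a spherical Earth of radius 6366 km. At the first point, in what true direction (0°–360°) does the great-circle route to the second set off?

52.7°

N = sin Δλ·cos φ₂ = +0.7503;  D = cos φ₁ sin φ₂ − sin φ₁ cos φ₂ cos Δλ = +0.5719
initial course = atan2(N, D) = 52.68°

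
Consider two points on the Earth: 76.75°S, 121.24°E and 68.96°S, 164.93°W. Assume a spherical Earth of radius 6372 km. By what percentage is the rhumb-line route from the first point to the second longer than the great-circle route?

Great circle: σ = 0.3726 rad → d_gc = Rσ = 2373.9 km
Rhumb: Δφ = +0.1360, Δλ = +1.2886, Δψ = +0.4693, q = Δφ/Δψ = 0.2897 → d_rh = R√(Δφ²+q²Δλ²) = 2531.7 km
Excess = (2531.7 − 2373.9) / 2373.9 = 157.8 / 2373.9 = 6.647% ≈ 6.6%

6.6%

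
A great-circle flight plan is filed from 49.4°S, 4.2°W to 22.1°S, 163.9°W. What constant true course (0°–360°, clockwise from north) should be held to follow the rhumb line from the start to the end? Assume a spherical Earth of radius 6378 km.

282.1°

Meridional parts: M(φ₁)=-0.9945, M(φ₂)=-0.3957 → ΔM = +0.5988;  Δλ = -2.7873 rad
tan C = Δλ / ΔM = -4.6545 → C = 282.13°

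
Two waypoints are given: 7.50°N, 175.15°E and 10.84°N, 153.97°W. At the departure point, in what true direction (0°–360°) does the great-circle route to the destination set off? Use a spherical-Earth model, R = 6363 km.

N = sin Δλ·cos φ₂ = +0.5041;  D = cos φ₁ sin φ₂ − sin φ₁ cos φ₂ cos Δλ = +0.0764
initial course = atan2(N, D) = 81.38°

81.4°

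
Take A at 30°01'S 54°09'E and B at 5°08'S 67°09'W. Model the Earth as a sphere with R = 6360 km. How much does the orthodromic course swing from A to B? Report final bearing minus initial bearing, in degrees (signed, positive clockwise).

+57.6°

At departure: θ₁ = atan2(sin Δλ cos φ₂, cos φ₁ sin φ₂ − sin φ₁ cos φ₂ cos Δλ) = 248.44°
At arrival: θ₂ = atan2(sin Δλ cos φ₁, −cos φ₂ sin φ₁ + sin φ₂ cos φ₁ cos Δλ) = 306.05°
Δθ = θ₂ − θ₁ = +57.6°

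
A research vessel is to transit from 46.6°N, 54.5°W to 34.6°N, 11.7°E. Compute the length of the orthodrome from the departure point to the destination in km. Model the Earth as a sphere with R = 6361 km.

Haversine: a = sin²(Δφ/2)+cos φ₁ cos φ₂ sin²(Δλ/2) = 0.17959;  σ = 2·atan2(√a,√(1−a))
σ = 50.148° → d = Rσ = 6361·0.87524 = 5567 km

5567 km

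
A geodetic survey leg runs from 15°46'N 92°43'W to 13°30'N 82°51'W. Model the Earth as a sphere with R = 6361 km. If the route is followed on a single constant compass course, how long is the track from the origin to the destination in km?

1089 km

Rhumb course C = atan2(Δλ, Δψ) with Δψ = ln[tan(π/4+φ₂/2)/tan(π/4+φ₁/2)] = -0.0409, Δλ = +0.1722 → C = 103.36°
d = R·|Δφ| / |cos C| = 6361·0.03956 / 0.23103 = 1089 km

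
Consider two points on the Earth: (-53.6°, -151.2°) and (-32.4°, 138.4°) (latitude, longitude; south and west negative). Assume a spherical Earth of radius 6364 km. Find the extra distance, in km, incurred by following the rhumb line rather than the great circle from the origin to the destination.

195 km

Great circle: cos σ = sin φ₁ sin φ₂ + cos φ₁ cos φ₂ cos Δλ,  σ = 0.9281 rad → d_gc = 5906.41 km
Rhumb line: Δψ = +0.5141, q = Δφ/Δψ = 0.7198, d_rh = R√(Δφ²+q²Δλ²) = 6100.92 km
Excess = 6100.92 − 5906.41 = 194.51 ≈ 195 km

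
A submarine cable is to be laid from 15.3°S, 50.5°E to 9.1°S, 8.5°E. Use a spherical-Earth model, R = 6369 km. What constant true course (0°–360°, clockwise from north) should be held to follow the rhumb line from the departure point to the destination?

Δψ = ln[tan(π/4+φ₂/2)/tan(π/4+φ₁/2)] = +0.1108
Δλ = -0.7330 rad (taken the short way round)
course = atan2(Δλ, Δψ) = 278.59°

278.6°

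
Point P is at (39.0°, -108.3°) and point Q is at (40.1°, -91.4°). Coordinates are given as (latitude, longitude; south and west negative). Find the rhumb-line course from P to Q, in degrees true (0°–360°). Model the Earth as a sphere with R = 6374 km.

85.2°

Δψ = ln[tan(π/4+φ₂/2)/tan(π/4+φ₁/2)] = +0.0249
Δλ = +0.2950 rad (taken the short way round)
course = atan2(Δλ, Δψ) = 85.17°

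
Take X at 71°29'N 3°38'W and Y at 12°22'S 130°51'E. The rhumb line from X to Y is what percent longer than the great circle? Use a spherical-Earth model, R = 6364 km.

Great circle: σ = 2.0047 rad → d_gc = Rσ = 12758.1 km
Rhumb: Δφ = -1.4635, Δλ = +2.3472, Δψ = -2.0315, q = Δφ/Δψ = 0.7204 → d_rh = R√(Δφ²+q²Δλ²) = 14231.5 km
Excess = (14231.5 − 12758.1) / 12758.1 = 1473.4 / 12758.1 = 11.549% ≈ 11.5%

11.5%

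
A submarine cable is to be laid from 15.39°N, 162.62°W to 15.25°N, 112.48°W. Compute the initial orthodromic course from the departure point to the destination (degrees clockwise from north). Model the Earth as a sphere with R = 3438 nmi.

N = sin Δλ·cos φ₂ = +0.7406;  D = cos φ₁ sin φ₂ − sin φ₁ cos φ₂ cos Δλ = +0.0895
initial course = atan2(N, D) = 83.11°

83.1°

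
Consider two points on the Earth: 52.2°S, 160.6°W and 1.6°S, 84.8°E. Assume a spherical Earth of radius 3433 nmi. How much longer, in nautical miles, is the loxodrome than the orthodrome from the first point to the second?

Great circle: cos σ = sin φ₁ sin φ₂ + cos φ₁ cos φ₂ cos Δλ,  σ = 1.8059 rad → d_gc = 6199.8 nmi
Rhumb line: Δψ = +1.0439, q = Δφ/Δψ = 0.8460, d_rh = R√(Δφ²+q²Δλ²) = 6552.5 nmi
Excess = 6552.5 − 6199.8 = 352.7 ≈ 353 nmi

353 nmi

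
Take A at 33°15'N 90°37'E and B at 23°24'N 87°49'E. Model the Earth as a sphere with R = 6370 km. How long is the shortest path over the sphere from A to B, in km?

1129 km

cos σ = sin φ₁ sin φ₂ + cos φ₁ cos φ₂ cos Δλ
      = sin(33.25°)sin(23.40°) + cos(33.25°)cos(23.40°)cos(-2.80°) = 0.9843
σ = 10.152° → d = Rσ = 6370·0.17719 = 1129 km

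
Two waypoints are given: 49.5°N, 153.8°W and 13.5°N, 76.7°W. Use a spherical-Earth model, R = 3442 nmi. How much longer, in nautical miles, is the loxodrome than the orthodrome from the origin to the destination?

Great circle: cos σ = sin φ₁ sin φ₂ + cos φ₁ cos φ₂ cos Δλ,  σ = 1.2467 rad → d_gc = 4291.0 nmi
Rhumb line: Δψ = -0.7593, q = Δφ/Δψ = 0.8274, d_rh = R√(Δφ²+q²Δλ²) = 4400.6 nmi
Excess = 4400.6 − 4291.0 = 109.6 ≈ 110 nmi

110 nmi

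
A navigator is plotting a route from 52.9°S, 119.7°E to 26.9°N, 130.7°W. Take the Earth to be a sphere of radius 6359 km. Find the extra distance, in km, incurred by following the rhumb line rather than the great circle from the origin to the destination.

283 km

Great circle: cos σ = sin φ₁ sin φ₂ + cos φ₁ cos φ₂ cos Δλ,  σ = 2.1428 rad → d_gc = 13626.0 km
Rhumb line: Δψ = +1.5797, q = Δφ/Δψ = 0.8817, d_rh = R√(Δφ²+q²Δλ²) = 13908.9 km
Excess = 13908.9 − 13626.0 = 282.9 ≈ 283 km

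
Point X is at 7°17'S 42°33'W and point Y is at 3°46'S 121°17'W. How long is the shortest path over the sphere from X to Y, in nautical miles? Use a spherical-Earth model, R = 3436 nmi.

4699 nmi

cos σ = sin φ₁ sin φ₂ + cos φ₁ cos φ₂ cos Δλ
      = sin(-7.28°)sin(-3.77°) + cos(-7.28°)cos(-3.77°)cos(-78.73°) = 0.2017
σ = 78.363° → d = Rσ = 3436·1.36769 = 4699 nmi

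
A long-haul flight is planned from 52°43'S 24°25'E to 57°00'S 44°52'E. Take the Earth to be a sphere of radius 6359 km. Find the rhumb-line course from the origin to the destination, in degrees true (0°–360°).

110.0°

Δψ = ln[tan(π/4+φ₂/2)/tan(π/4+φ₁/2)] = -0.1300
Δλ = +0.3569 rad (taken the short way round)
course = atan2(Δλ, Δψ) = 110.02°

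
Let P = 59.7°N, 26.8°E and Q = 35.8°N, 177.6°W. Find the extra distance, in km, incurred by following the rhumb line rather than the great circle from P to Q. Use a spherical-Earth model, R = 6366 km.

2481 km

Great circle: cos σ = sin φ₁ sin φ₂ + cos φ₁ cos φ₂ cos Δλ,  σ = 1.4380 rad → d_gc = 9154.39 km
Rhumb line: Δψ = -0.6366, q = Δφ/Δψ = 0.6553, d_rh = R√(Δφ²+q²Δλ²) = 11635.88 km
Excess = 11635.88 − 9154.39 = 2481.49 ≈ 2481 km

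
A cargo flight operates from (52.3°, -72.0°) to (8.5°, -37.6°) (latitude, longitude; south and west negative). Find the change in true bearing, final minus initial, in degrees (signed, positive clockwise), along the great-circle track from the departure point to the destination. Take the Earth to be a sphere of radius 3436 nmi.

Initial bearing θ₁ = atan2(sin Δλ cos φ₂, cos φ₁ sin φ₂ − sin φ₁ cos φ₂ cos Δλ) = 134.82°
Final bearing θ₂ = (initial bearing from the destination back to the start) + 180° = 153.99°
Δθ = θ₂ − θ₁ = +19.2°

+19.2°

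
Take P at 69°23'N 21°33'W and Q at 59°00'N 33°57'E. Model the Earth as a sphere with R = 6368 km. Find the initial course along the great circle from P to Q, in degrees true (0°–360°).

86.1°

θ = atan2( sin Δλ·cos φ₂ ,  cos φ₁ sin φ₂ − sin φ₁ cos φ₂ cos Δλ )
  = atan2(+0.4245, +0.0288) = 86.12°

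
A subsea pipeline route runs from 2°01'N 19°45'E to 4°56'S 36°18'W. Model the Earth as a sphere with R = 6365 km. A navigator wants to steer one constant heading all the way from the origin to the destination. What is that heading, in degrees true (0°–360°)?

Δψ = ln[tan(π/4+φ₂/2)/tan(π/4+φ₁/2)] = -0.1214
Δλ = -0.9783 rad (taken the short way round)
course = atan2(Δλ, Δψ) = 262.93°

262.9°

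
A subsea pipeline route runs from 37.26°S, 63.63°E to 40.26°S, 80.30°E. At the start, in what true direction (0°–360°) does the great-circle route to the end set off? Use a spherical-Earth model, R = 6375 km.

θ = atan2( sin Δλ·cos φ₂ ,  cos φ₁ sin φ₂ − sin φ₁ cos φ₂ cos Δλ )
  = atan2(+0.2189, -0.0718) = 108.15°

108.1°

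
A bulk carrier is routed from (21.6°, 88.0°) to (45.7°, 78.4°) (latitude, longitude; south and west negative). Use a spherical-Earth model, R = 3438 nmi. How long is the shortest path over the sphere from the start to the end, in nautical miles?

cos σ = sin φ₁ sin φ₂ + cos φ₁ cos φ₂ cos Δλ
      = sin(21.60°)sin(45.70°) + cos(21.60°)cos(45.70°)cos(-9.60°) = 0.9037
σ = 25.346° → d = Rσ = 3438·0.44237 = 1521 nmi

1521 nmi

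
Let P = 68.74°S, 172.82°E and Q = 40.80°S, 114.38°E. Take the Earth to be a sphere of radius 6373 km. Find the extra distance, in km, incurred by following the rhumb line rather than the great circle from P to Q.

141 km

Great circle: cos σ = sin φ₁ sin φ₂ + cos φ₁ cos φ₂ cos Δλ,  σ = 0.7188 rad → d_gc = 4580.7 km
Rhumb line: Δψ = +0.8917, q = Δφ/Δψ = 0.5468, d_rh = R√(Δφ²+q²Δλ²) = 4721.6 km
Excess = 4721.6 − 4580.7 = 140.9 ≈ 141 km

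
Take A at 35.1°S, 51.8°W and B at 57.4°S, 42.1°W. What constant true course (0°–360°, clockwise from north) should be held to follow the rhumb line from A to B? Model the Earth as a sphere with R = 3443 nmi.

163.6°

Meridional parts: M(φ₁)=-0.6550, M(φ₂)=-1.2296 → ΔM = -0.5746;  Δλ = +0.1693 rad
tan C = Δλ / ΔM = -0.2946 → C = 163.58°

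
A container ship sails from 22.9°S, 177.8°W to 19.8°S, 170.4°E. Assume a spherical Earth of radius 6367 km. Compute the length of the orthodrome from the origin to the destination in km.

cos σ = sin φ₁ sin φ₂ + cos φ₁ cos φ₂ cos Δλ
      = sin(-22.90°)sin(-19.80°) + cos(-22.90°)cos(-19.80°)cos(-11.80°) = 0.9802
σ = 11.415° → d = Rσ = 6367·0.19922 = 1268 km

1268 km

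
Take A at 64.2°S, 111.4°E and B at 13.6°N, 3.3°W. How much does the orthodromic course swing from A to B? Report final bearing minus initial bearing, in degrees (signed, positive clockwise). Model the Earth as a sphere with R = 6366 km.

+81.2°

Initial bearing θ₁ = atan2(sin Δλ cos φ₂, cos φ₁ sin φ₂ − sin φ₁ cos φ₂ cos Δλ) = 253.40°
Final bearing θ₂ = (initial bearing from the destination back to the start) + 180° = 334.59°
Δθ = θ₂ − θ₁ = +81.2°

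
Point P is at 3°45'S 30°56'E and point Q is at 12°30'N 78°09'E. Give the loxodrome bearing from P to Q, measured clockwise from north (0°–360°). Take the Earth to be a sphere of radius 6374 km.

70.9°

Meridional parts: M(φ₁)=-0.0655, M(φ₂)=+0.2199 → ΔM = +0.2854;  Δλ = +0.8241 rad
tan C = Δλ / ΔM = +2.8873 → C = 70.90°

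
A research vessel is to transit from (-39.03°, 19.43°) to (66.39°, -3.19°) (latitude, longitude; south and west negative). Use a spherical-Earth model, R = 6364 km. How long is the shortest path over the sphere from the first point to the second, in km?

cos σ = sin φ₁ sin φ₂ + cos φ₁ cos φ₂ cos Δλ
      = sin(-39.03°)sin(66.39°) + cos(-39.03°)cos(66.39°)cos(-22.62°) = -0.2898
σ = 106.848° → d = Rσ = 6364·1.86484 = 11868 km

11868 km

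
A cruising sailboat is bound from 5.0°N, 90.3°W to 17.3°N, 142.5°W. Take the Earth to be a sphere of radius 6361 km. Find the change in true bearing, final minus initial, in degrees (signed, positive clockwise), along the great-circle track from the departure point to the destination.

At departure: θ₁ = atan2(sin Δλ cos φ₂, cos φ₁ sin φ₂ − sin φ₁ cos φ₂ cos Δλ) = 288.01°
At arrival: θ₂ = atan2(sin Δλ cos φ₁, −cos φ₂ sin φ₁ + sin φ₂ cos φ₁ cos Δλ) = 277.12°
Δθ = θ₂ − θ₁ = -10.9°

-10.9°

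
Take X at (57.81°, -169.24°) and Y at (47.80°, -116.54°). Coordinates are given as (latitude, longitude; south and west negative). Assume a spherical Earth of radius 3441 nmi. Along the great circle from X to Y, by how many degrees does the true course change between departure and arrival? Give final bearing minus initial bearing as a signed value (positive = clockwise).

At departure: θ₁ = atan2(sin Δλ cos φ₂, cos φ₁ sin φ₂ − sin φ₁ cos φ₂ cos Δλ) = 84.64°
At arrival: θ₂ = atan2(sin Δλ cos φ₁, −cos φ₂ sin φ₁ + sin φ₂ cos φ₁ cos Δλ) = 127.85°
Δθ = θ₂ − θ₁ = +43.2°

+43.2°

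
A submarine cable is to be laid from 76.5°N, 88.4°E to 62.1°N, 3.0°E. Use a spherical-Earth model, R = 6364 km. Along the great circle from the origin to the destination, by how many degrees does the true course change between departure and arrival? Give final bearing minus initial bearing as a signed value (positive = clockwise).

-82.1°

Initial bearing θ₁ = atan2(sin Δλ cos φ₂, cos φ₁ sin φ₂ − sin φ₁ cos φ₂ cos Δλ) = 290.01°
Final bearing θ₂ = (initial bearing from the destination back to the start) + 180° = 207.96°
Δθ = θ₂ − θ₁ = -82.1°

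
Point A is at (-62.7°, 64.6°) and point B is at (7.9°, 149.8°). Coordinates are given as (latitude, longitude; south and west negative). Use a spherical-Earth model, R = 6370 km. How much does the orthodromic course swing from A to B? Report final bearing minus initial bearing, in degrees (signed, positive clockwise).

At departure: θ₁ = atan2(sin Δλ cos φ₂, cos φ₁ sin φ₂ − sin φ₁ cos φ₂ cos Δλ) = 82.12°
At arrival: θ₂ = atan2(sin Δλ cos φ₁, −cos φ₂ sin φ₁ + sin φ₂ cos φ₁ cos Δλ) = 27.30°
Δθ = θ₂ − θ₁ = -54.8°

-54.8°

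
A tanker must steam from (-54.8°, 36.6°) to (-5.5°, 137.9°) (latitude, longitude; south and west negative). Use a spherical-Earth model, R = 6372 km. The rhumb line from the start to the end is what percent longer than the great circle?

Great circle: σ = 1.6049 rad → d_gc = Rσ = 10226.5 km
Rhumb: Δφ = +0.8604, Δλ = +1.7680, Δψ = +1.0520, q = Δφ/Δψ = 0.8179 → d_rh = R√(Δφ²+q²Δλ²) = 10722.1 km
Excess = (10722.1 − 10226.5) / 10226.5 = 495.6 / 10226.5 = 4.846% ≈ 4.8%

4.8%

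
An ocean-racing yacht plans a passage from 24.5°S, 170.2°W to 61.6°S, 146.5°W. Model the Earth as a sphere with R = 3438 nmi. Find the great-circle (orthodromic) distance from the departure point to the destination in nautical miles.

Haversine: a = sin²(Δφ/2)+cos φ₁ cos φ₂ sin²(Δλ/2) = 0.11946;  σ = 2·atan2(√a,√(1−a))
σ = 40.440° → d = Rσ = 3438·0.70582 = 2427 nmi

2427 nmi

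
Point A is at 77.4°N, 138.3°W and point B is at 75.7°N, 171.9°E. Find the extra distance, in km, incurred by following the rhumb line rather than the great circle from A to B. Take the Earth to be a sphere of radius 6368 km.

Great circle: cos σ = sin φ₁ sin φ₂ + cos φ₁ cos φ₂ cos Δλ,  σ = 0.1980 rad → d_gc = 1261.03 km
Rhumb line: Δψ = -0.1277, q = Δφ/Δψ = 0.2323, d_rh = R√(Δφ²+q²Δλ²) = 1299.51 km
Excess = 1299.51 − 1261.03 = 38.48 ≈ 38 km

38 km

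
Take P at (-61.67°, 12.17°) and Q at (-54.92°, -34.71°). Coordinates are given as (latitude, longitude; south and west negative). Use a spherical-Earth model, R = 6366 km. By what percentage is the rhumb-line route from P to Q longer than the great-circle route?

2.1%

Great circle: σ = 0.4353 rad → d_gc = Rσ = 2770.9 km
Rhumb: Δφ = +0.1178, Δλ = -0.8182, Δψ = +0.2250, q = Δφ/Δψ = 0.5236 → d_rh = R√(Δφ²+q²Δλ²) = 2828.7 km
Excess = (2828.7 − 2770.9) / 2770.9 = 57.8 / 2770.9 = 2.09% ≈ 2.1%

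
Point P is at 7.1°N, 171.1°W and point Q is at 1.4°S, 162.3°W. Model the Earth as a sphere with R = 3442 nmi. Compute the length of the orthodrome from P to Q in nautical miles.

734 nmi

cos σ = sin φ₁ sin φ₂ + cos φ₁ cos φ₂ cos Δλ
      = sin(7.10°)sin(-1.40°) + cos(7.10°)cos(-1.40°)cos(8.80°) = 0.9773
σ = 12.221° → d = Rσ = 3442·0.21330 = 734 nmi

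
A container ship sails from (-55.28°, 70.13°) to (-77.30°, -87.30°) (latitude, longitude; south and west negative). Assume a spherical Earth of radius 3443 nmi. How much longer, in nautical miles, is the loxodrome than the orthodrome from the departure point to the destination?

956 nmi

Great circle: cos σ = sin φ₁ sin φ₂ + cos φ₁ cos φ₂ cos Δλ,  σ = 0.8145 rad → d_gc = 2804.4 nmi
Rhumb line: Δψ = -1.0329, q = Δφ/Δψ = 0.3721, d_rh = R√(Δφ²+q²Δλ²) = 3760.5 nmi
Excess = 3760.5 − 2804.4 = 956.1 ≈ 956 nmi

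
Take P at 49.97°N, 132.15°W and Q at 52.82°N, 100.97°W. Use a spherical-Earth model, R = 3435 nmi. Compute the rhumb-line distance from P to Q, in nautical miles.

Δψ = ln[tan(π/4+φ₂/2)/tan(π/4+φ₁/2)] = +0.0798;  Δφ = +0.0497 rad,  Δλ = +0.5442 rad
q = Δφ/Δψ = 0.6237
d = R·√(Δφ² + q²Δλ²) = 3435·0.34303 = 1178 nmi

1178 nmi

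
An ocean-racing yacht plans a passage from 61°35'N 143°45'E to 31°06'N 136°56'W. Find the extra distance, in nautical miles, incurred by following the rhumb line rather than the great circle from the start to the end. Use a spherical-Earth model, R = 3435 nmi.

168 nmi

Great circle: cos σ = sin φ₁ sin φ₂ + cos φ₁ cos φ₂ cos Δλ,  σ = 1.0124 rad → d_gc = 3477.6 nmi
Rhumb line: Δψ = -0.8020, q = Δφ/Δψ = 0.6634, d_rh = R√(Δφ²+q²Δλ²) = 3645.7 nmi
Excess = 3645.7 − 3477.6 = 168.1 ≈ 168 nmi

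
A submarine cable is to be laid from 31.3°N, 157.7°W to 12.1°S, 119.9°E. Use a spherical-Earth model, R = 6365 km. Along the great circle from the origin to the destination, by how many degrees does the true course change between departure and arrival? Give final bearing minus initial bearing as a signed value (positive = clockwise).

-17.9°

Initial bearing θ₁ = atan2(sin Δλ cos φ₂, cos φ₁ sin φ₂ − sin φ₁ cos φ₂ cos Δλ) = 255.74°
Final bearing θ₂ = (initial bearing from the destination back to the start) + 180° = 237.88°
Δθ = θ₂ − θ₁ = -17.9°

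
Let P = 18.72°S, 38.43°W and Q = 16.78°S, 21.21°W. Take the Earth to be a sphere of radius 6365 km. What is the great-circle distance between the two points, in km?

Haversine: a = sin²(Δφ/2)+cos φ₁ cos φ₂ sin²(Δλ/2) = 0.02061;  σ = 2·atan2(√a,√(1−a))
σ = 16.508° → d = Rσ = 6365·0.28812 = 1834 km

1834 km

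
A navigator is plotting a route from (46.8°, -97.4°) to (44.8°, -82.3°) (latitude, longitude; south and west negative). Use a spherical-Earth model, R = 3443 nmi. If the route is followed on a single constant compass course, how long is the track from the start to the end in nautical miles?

Δψ = ln[tan(π/4+φ₂/2)/tan(π/4+φ₁/2)] = -0.0501;  Δφ = -0.0349 rad,  Δλ = +0.2635 rad
q = Δφ/Δψ = 0.6971
d = R·√(Δφ² + q²Δλ²) = 3443·0.18699 = 644 nmi

644 nmi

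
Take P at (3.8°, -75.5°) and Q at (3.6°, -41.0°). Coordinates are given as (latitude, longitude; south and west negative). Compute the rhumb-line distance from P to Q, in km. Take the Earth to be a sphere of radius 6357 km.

Δψ = ln[tan(π/4+φ₂/2)/tan(π/4+φ₁/2)] = -0.0035;  Δφ = -0.0035 rad,  Δλ = +0.6021 rad
q = Δφ/Δψ = 0.9979
d = R·√(Δφ² + q²Δλ²) = 6357·0.60089 = 3820 km

3820 km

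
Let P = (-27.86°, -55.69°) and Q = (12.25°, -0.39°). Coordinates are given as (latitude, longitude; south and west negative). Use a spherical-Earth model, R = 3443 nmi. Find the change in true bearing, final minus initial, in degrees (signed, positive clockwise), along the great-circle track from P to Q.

At departure: θ₁ = atan2(sin Δλ cos φ₂, cos φ₁ sin φ₂ − sin φ₁ cos φ₂ cos Δλ) = 60.88°
At arrival: θ₂ = atan2(sin Δλ cos φ₁, −cos φ₂ sin φ₁ + sin φ₂ cos φ₁ cos Δλ) = 52.22°
Δθ = θ₂ − θ₁ = -8.7°

-8.7°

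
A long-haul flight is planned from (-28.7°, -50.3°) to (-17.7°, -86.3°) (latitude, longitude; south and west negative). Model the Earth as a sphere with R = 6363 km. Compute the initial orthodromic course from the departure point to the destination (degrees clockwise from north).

N = sin Δλ·cos φ₂ = -0.5600;  D = cos φ₁ sin φ₂ − sin φ₁ cos φ₂ cos Δλ = +0.1034
initial course = atan2(N, D) = 280.47°

280.5°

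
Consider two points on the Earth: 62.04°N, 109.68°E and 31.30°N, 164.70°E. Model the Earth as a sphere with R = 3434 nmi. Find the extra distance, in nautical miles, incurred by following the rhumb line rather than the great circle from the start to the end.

Great circle: cos σ = sin φ₁ sin φ₂ + cos φ₁ cos φ₂ cos Δλ,  σ = 0.8113 rad → d_gc = 2786.0 nmi
Rhumb line: Δψ = -0.8148, q = Δφ/Δψ = 0.6585, d_rh = R√(Δφ²+q²Δλ²) = 2847.7 nmi
Excess = 2847.7 − 2786.0 = 61.7 ≈ 62 nmi

62 nmi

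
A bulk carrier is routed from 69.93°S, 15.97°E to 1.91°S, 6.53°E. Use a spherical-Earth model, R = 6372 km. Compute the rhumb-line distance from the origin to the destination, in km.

7600 km

Rhumb course C = atan2(Δλ, Δψ) with Δψ = ln[tan(π/4+φ₂/2)/tan(π/4+φ₁/2)] = +1.6985, Δλ = -0.1648 → C = 354.46°
d = R·|Δφ| / |cos C| = 6372·1.18717 / 0.99533 = 7600 km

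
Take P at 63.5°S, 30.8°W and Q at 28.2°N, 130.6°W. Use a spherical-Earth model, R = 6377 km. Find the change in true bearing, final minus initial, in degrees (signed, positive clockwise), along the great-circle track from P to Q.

At departure: θ₁ = atan2(sin Δλ cos φ₂, cos φ₁ sin φ₂ − sin φ₁ cos φ₂ cos Δλ) = 275.04°
At arrival: θ₂ = atan2(sin Δλ cos φ₁, −cos φ₂ sin φ₁ + sin φ₂ cos φ₁ cos Δλ) = 329.71°
Δθ = θ₂ − θ₁ = +54.7°

+54.7°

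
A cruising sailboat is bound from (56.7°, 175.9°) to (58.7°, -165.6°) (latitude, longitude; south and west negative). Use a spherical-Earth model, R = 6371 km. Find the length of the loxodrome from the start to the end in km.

1121 km

Δψ = ln[tan(π/4+φ₂/2)/tan(π/4+φ₁/2)] = +0.0653;  Δφ = +0.0349 rad,  Δλ = +0.3229 rad
q = Δφ/Δψ = 0.5342
d = R·√(Δφ² + q²Δλ²) = 6371·0.17598 = 1121 km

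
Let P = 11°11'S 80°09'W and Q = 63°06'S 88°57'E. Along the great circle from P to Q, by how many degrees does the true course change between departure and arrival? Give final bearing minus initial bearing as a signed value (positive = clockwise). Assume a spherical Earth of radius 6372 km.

-163.8°

At departure: θ₁ = atan2(sin Δλ cos φ₂, cos φ₁ sin φ₂ − sin φ₁ cos φ₂ cos Δλ) = 174.91°
At arrival: θ₂ = atan2(sin Δλ cos φ₁, −cos φ₂ sin φ₁ + sin φ₂ cos φ₁ cos Δλ) = 11.09°
Δθ = θ₂ − θ₁ = -163.8°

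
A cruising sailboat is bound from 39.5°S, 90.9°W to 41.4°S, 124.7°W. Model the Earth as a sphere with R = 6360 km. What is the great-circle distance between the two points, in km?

cos σ = sin φ₁ sin φ₂ + cos φ₁ cos φ₂ cos Δλ
      = sin(-39.50°)sin(-41.40°) + cos(-39.50°)cos(-41.40°)cos(-33.80°) = 0.9016
σ = 25.628° → d = Rσ = 6360·0.44729 = 2845 km

2845 km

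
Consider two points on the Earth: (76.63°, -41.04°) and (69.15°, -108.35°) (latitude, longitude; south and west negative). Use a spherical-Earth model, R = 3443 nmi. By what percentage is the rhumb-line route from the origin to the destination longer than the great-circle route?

5.5%

Great circle: σ = 0.3454 rad → d_gc = Rσ = 1189.3 nmi
Rhumb: Δφ = -0.1306, Δλ = -1.1748, Δψ = -0.4509, q = Δφ/Δψ = 0.2895 → d_rh = R√(Δφ²+q²Δλ²) = 1254.4 nmi
Excess = (1254.4 − 1189.3) / 1189.3 = 65.1 / 1189.3 = 5.47% ≈ 5.5%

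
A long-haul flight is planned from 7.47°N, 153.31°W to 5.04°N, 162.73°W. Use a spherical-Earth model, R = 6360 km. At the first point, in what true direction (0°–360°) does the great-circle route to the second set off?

256.0°

θ = atan2( sin Δλ·cos φ₂ ,  cos φ₁ sin φ₂ − sin φ₁ cos φ₂ cos Δλ )
  = atan2(-0.1630, -0.0407) = 256.00°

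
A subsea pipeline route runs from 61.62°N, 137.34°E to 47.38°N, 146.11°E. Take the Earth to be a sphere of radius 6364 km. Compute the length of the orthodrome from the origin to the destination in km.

1676 km

Haversine: a = sin²(Δφ/2)+cos φ₁ cos φ₂ sin²(Δλ/2) = 0.01724;  σ = 2·atan2(√a,√(1−a))
σ = 15.092° → d = Rσ = 6364·0.26340 = 1676 km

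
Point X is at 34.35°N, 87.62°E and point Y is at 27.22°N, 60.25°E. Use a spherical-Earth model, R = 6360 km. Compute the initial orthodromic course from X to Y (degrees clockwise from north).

260.6°

θ = atan2( sin Δλ·cos φ₂ ,  cos φ₁ sin φ₂ − sin φ₁ cos φ₂ cos Δλ )
  = atan2(-0.4088, -0.0680) = 260.56°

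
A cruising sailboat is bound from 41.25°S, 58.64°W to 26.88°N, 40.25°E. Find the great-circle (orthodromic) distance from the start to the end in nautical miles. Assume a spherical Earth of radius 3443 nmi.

6832 nmi

cos σ = sin φ₁ sin φ₂ + cos φ₁ cos φ₂ cos Δλ
      = sin(-41.25°)sin(26.88°) + cos(-41.25°)cos(26.88°)cos(98.89°) = -0.4017
σ = 113.687° → d = Rσ = 3443·1.98421 = 6832 nmi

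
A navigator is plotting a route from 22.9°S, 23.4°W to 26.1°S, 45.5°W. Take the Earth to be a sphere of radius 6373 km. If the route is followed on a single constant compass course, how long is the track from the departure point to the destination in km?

Δψ = ln[tan(π/4+φ₂/2)/tan(π/4+φ₁/2)] = -0.0614;  Δφ = -0.0559 rad,  Δλ = -0.3857 rad
q = Δφ/Δψ = 0.9098
d = R·√(Δφ² + q²Δλ²) = 6373·0.35534 = 2265 km

2265 km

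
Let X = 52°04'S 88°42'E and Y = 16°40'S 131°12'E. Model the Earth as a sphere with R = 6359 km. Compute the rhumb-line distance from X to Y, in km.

5445 km

Δψ = ln[tan(π/4+φ₂/2)/tan(π/4+φ₁/2)] = +0.7730;  Δφ = +0.6178 rad,  Δλ = +0.7418 rad
q = Δφ/Δψ = 0.7993
d = R·√(Δφ² + q²Δλ²) = 6359·0.85631 = 5445 km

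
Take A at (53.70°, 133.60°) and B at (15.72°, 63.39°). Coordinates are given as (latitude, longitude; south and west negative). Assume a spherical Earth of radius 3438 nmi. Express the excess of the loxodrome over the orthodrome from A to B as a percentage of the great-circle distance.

2.4%

Great circle: σ = 1.1469 rad → d_gc = Rσ = 3943.1 nmi
Rhumb: Δφ = -0.6629, Δλ = -1.2254, Δψ = -0.8374, q = Δφ/Δψ = 0.7916 → d_rh = R√(Δφ²+q²Δλ²) = 4039.1 nmi
Excess = (4039.1 − 3943.1) / 3943.1 = 96.0 / 3943.1 = 2.43% ≈ 2.4%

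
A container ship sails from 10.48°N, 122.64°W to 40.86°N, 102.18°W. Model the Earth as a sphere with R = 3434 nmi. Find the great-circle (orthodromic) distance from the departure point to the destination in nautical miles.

2118 nmi

cos σ = sin φ₁ sin φ₂ + cos φ₁ cos φ₂ cos Δλ
      = sin(10.48°)sin(40.86°) + cos(10.48°)cos(40.86°)cos(20.46°) = 0.8158
σ = 35.336° → d = Rσ = 3434·0.61673 = 2118 nmi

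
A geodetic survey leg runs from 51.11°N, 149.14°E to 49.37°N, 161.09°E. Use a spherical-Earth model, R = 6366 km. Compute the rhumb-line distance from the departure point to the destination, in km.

Δψ = ln[tan(π/4+φ₂/2)/tan(π/4+φ₁/2)] = -0.0475;  Δφ = -0.0304 rad,  Δλ = +0.2086 rad
q = Δφ/Δψ = 0.6395
d = R·√(Δφ² + q²Δλ²) = 6366·0.13679 = 871 km

871 km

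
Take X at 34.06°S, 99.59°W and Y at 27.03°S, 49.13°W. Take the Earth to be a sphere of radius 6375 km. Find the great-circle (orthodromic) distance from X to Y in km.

Haversine: a = sin²(Δφ/2)+cos φ₁ cos φ₂ sin²(Δλ/2) = 0.13784;  σ = 2·atan2(√a,√(1−a))
σ = 43.588° → d = Rσ = 6375·0.76075 = 4850 km

4850 km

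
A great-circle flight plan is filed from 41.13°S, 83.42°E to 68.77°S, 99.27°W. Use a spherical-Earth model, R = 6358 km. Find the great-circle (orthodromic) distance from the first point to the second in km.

7777 km

cos σ = sin φ₁ sin φ₂ + cos φ₁ cos φ₂ cos Δλ
      = sin(-41.13°)sin(-68.77°) + cos(-41.13°)cos(-68.77°)cos(177.31°) = 0.3407
σ = 70.082° → d = Rσ = 6358·1.22316 = 7777 km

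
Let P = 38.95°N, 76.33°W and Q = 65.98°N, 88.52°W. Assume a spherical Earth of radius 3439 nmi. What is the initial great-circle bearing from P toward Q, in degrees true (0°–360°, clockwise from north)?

θ = atan2( sin Δλ·cos φ₂ ,  cos φ₁ sin φ₂ − sin φ₁ cos φ₂ cos Δλ )
  = atan2(-0.0860, +0.4602) = 349.42°

349.4°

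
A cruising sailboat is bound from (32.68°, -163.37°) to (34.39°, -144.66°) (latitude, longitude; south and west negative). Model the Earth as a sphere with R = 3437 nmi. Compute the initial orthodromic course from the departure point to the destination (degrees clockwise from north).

θ = atan2( sin Δλ·cos φ₂ ,  cos φ₁ sin φ₂ − sin φ₁ cos φ₂ cos Δλ )
  = atan2(+0.2647, +0.0534) = 78.60°

78.6°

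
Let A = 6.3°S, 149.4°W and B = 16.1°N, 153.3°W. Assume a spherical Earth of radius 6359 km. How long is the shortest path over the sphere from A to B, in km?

2523 km

cos σ = sin φ₁ sin φ₂ + cos φ₁ cos φ₂ cos Δλ
      = sin(-6.30°)sin(16.10°) + cos(-6.30°)cos(16.10°)cos(-3.90°) = 0.9223
σ = 22.730° → d = Rσ = 6359·0.39672 = 2523 km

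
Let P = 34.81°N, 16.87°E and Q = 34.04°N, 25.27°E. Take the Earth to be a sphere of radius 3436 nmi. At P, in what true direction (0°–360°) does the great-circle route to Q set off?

N = sin Δλ·cos φ₂ = +0.1211;  D = cos φ₁ sin φ₂ − sin φ₁ cos φ₂ cos Δλ = -0.0084
initial course = atan2(N, D) = 93.95°

94.0°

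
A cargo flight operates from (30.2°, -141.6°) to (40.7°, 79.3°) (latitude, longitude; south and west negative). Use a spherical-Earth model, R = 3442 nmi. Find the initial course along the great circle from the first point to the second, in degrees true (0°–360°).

θ = atan2( sin Δλ·cos φ₂ ,  cos φ₁ sin φ₂ − sin φ₁ cos φ₂ cos Δλ )
  = atan2(-0.4964, +0.8518) = 329.77°

329.8°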